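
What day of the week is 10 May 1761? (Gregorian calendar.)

Doomsday rule: the anchor day for the 1700s is Sunday. For year 61: 61÷12 = 5 r 1, and 1÷4 = 0, so 5+1+0 = 6.
Sunday + 6 ≡ Saturday — that's 1761's doomsday.
In May the doomsday date is May 9.
May 10 is 1 day after May 9; 1 mod 7 = 1, so Saturday + 1 = Sunday.

Sunday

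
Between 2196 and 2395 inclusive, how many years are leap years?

Multiples of 4 in [2196,2395]: 50.
Of those, multiples of 100: 2 (not leap unless ÷400).
Multiples of 400: 0.
Leap years = 50 − 2 + 0 = 48.

48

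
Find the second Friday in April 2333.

April 14, 2333

April 1, 2333 is a Saturday.
The first Friday is therefore April 7 (6 days later).
The second Friday is 7 + 1×7 = April 14.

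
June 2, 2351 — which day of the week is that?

Doomsday rule: the anchor day for the 2300s is Wednesday. For year 51: 51÷12 = 4 r 3, and 3÷4 = 0, so 4+3+0 = 7.
Wednesday + 7 ≡ Wednesday — that's 2351's doomsday.
In June the doomsday date is Jun 6.
Jun 2 is 4 days before Jun 6; 4 mod 7 = 4, so Wednesday − 4 = Saturday.

Saturday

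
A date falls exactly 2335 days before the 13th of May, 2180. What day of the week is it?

Tuesday

May 13, 2180 is a Saturday.
2335 mod 7 = 4, so 2335 days before a Saturday is Saturday − 4 = Tuesday.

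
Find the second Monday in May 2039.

May 1, 2039 is a Sunday.
The first Monday is therefore May 2 (1 days later).
The second Monday is 2 + 1×7 = May 9.

May 9, 2039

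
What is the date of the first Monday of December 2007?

December 1, 2007 is a Saturday.
The first Monday is therefore December 3 (2 days later).

December 3, 2007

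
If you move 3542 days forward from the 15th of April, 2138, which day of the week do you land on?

Tuesday

First find the weekday of Apr 15, 2138. Doomsday rule: the anchor day for the 2100s is Sunday. For year 38: 38÷12 = 3 r 2, and 2÷4 = 0, so 3+2+0 = 5.
Sunday + 5 ≡ Friday — that's 2138's doomsday.
In April the doomsday date is Apr 4.
Apr 15 is 11 days after Apr 4; 11 mod 7 = 4, so Friday + 4 = Tuesday.
3542 mod 7 = 0, so 3542 days after a Tuesday is Tuesday + 0 = Tuesday.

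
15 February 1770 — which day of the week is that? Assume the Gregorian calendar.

Doomsday rule: the anchor day for the 1700s is Sunday. For year 70: 70÷12 = 5 r 10, and 10÷4 = 2, so 5+10+2 = 17.
Sunday + 17 ≡ Wednesday — that's 1770's doomsday.
In February the doomsday date is Feb 28 (1770 is not a leap year).
Feb 15 is 13 days before Feb 28; 13 mod 7 = 6, so Wednesday − 6 = Thursday.

Thursday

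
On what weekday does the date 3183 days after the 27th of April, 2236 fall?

Monday

Apr 27, 2236 is a Wednesday.
3183 mod 7 = 5, so 3183 days after a Wednesday is Wednesday + 5 = Monday.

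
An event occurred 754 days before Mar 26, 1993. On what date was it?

March 3, 1991

−365 (one year) → Mar 26, 1992 (389 left).
−26 → Feb 29, 1992 (end of Feb, 29 days; 363 left).
−29 → Jan 31, 1992 (end of Jan, 31 days; 334 left).
−31 → Dec 31, 1991 (end of Dec, 31 days; 303 left).
−31 → Nov 30, 1991 (end of Nov, 30 days; 272 left).
−30 → Oct 31, 1991 (end of Oct, 31 days; 242 left).
−31 → Sep 30, 1991 (end of Sep, 30 days; 211 left).
−30 → Aug 31, 1991 (end of Aug, 31 days; 181 left).
−31 → Jul 31, 1991 (end of Jul, 31 days; 150 left).
−31 → Jun 30, 1991 (end of Jun, 30 days; 119 left).
−30 → May 31, 1991 (end of May, 31 days; 89 left).
−31 → Apr 30, 1991 (end of Apr, 30 days; 58 left).
−30 → Mar 31, 1991 (end of Mar, 31 days; 28 left).
−28 → Mar 3, 1991.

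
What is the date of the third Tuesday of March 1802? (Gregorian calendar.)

March 16, 1802

March 1, 1802 is a Monday.
The first Tuesday is therefore March 2 (1 days later).
The third Tuesday is 2 + 2×7 = March 16.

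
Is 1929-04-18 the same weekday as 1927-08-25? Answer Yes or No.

From Aug 25, 1927 to Apr 18, 1929 is 602 days.
602 mod 7 = 0, so they are the same weekday.
(Aug 25, 1927 is a Thursday; Apr 18, 1929 is a Thursday.)

Yes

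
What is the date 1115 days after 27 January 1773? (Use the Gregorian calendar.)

February 16, 1776

+365 (one year) → Jan 27, 1774 (750 left).
+365 (one year) → Jan 27, 1775 (385 left).
Jan has 31 days: +5 → Feb 1, 1775 (380 left).
Feb has 28 days: +28 → Mar 1, 1775 (352 left).
Mar has 31 days: +31 → Apr 1, 1775 (321 left).
Apr has 30 days: +30 → May 1, 1775 (291 left).
May has 31 days: +31 → Jun 1, 1775 (260 left).
Jun has 30 days: +30 → Jul 1, 1775 (230 left).
Jul has 31 days: +31 → Aug 1, 1775 (199 left).
Aug has 31 days: +31 → Sep 1, 1775 (168 left).
Sep has 30 days: +30 → Oct 1, 1775 (138 left).
Oct has 31 days: +31 → Nov 1, 1775 (107 left).
Nov has 30 days: +30 → Dec 1, 1775 (77 left).
Dec has 31 days: +31 → Jan 1, 1776 (46 left).
Jan has 31 days: +31 → Feb 1, 1776 (15 left).
+15 → Feb 16, 1776.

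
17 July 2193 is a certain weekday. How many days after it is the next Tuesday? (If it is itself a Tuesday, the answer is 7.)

Jul 17, 2193 is a Wednesday.
From Wednesday to the next Tuesday is 6 days.

6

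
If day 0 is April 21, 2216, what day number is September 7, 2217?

504

Apr 21, 2216 → Apr 21, 2217: 365 days.
Apr 21, 2217 → May 21, 2217: 30 days (April has 30).
May 21, 2217 → Jun 21, 2217: 31 days (May has 31).
Jun 21, 2217 → Jul 21, 2217: 30 days (June has 30).
Jul 21, 2217 → Aug 21, 2217: 31 days (July has 31).
Aug 21, 2217 → Sep 7, 2217: 17 days.
Total: 504 days.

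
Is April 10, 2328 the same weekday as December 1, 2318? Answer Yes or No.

From Dec 1, 2318 to Apr 10, 2328 is 3418 days.
3418 mod 7 = 2, so they are different weekdays.
(Dec 1, 2318 is a Sunday; Apr 10, 2328 is a Tuesday.)

No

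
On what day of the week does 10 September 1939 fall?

Sunday

Doomsday rule: the anchor day for the 1900s is Wednesday. For year 39: 39÷12 = 3 r 3, and 3÷4 = 0, so 3+3+0 = 6.
Wednesday + 6 ≡ Tuesday — that's 1939's doomsday.
In September the doomsday date is Sep 5.
Sep 10 is 5 days after Sep 5; 5 mod 7 = 5, so Tuesday + 5 = Sunday.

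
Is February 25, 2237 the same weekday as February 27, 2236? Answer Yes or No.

From Feb 27, 2236 to Feb 25, 2237 is 364 days.
364 mod 7 = 0, so they are the same weekday.
(Feb 27, 2236 is a Saturday; Feb 25, 2237 is a Saturday.)

Yes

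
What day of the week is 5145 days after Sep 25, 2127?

Sep 25, 2127 is a Thursday.
5145 mod 7 = 0, so 5145 days after a Thursday is Thursday + 0 = Thursday.

Thursday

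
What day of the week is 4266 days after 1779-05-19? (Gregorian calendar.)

Saturday

First find the weekday of May 19, 1779. Doomsday rule: the anchor day for the 1700s is Sunday. For year 79: 79÷12 = 6 r 7, and 7÷4 = 1, so 6+7+1 = 14.
Sunday + 14 ≡ Sunday — that's 1779's doomsday.
In May the doomsday date is May 9.
May 19 is 10 days after May 9; 10 mod 7 = 3, so Sunday + 3 = Wednesday.
4266 mod 7 = 3, so 4266 days after a Wednesday is Wednesday + 3 = Saturday.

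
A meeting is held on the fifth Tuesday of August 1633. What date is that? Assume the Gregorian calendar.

August 30, 1633

August 1, 1633 is a Monday.
The first Tuesday is therefore August 2 (1 days later).
The fifth Tuesday is 2 + 4×7 = August 30.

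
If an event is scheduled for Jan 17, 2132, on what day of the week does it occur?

Doomsday rule: the anchor day for the 2100s is Sunday. For year 32: 32÷12 = 2 r 8, and 8÷4 = 2, so 2+8+2 = 12.
Sunday + 12 ≡ Friday — that's 2132's doomsday.
In January the doomsday date is Jan 4 (2132 is a leap year (divisible by 4)).
Jan 17 is 13 days after Jan 4; 13 mod 7 = 6, so Friday + 6 = Thursday.

Thursday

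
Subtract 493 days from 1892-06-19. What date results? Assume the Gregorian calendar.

February 12, 1891

−366 (one year; includes Feb 29, 1892) → Jun 19, 1891 (127 left).
−19 → May 31, 1891 (end of May, 31 days; 108 left).
−31 → Apr 30, 1891 (end of Apr, 30 days; 77 left).
−30 → Mar 31, 1891 (end of Mar, 31 days; 47 left).
−31 → Feb 28, 1891 (end of Feb, 28 days; 16 left).
−16 → Feb 12, 1891.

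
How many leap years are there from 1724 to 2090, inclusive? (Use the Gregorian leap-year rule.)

Multiples of 4 in [1724,2090]: 92.
Of those, multiples of 100: 3 (not leap unless ÷400).
Multiples of 400: 1.
Leap years = 92 − 3 + 1 = 90.

90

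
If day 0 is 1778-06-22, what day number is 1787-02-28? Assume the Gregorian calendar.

Jun 22, 1778 → Jun 22, 1779: 365 days.
Jun 22, 1779 → Jun 22, 1780: 366 days (Feb 29, 1780 is in that span).
Jun 22, 1780 → Jun 22, 1781: 365 days.
Jun 22, 1781 → Jun 22, 1782: 365 days.
Jun 22, 1782 → Jun 22, 1783: 365 days.
Jun 22, 1783 → Jun 22, 1784: 366 days (Feb 29, 1784 is in that span).
Jun 22, 1784 → Jun 22, 1785: 365 days.
Jun 22, 1785 → Jun 22, 1786: 365 days.
Jun 22, 1786 → Jul 22, 1786: 30 days (June has 30).
Jul 22, 1786 → Aug 22, 1786: 31 days (July has 31).
Aug 22, 1786 → Sep 22, 1786: 31 days (August has 31).
Sep 22, 1786 → Oct 22, 1786: 30 days (September has 30).
Oct 22, 1786 → Nov 22, 1786: 31 days (October has 31).
Nov 22, 1786 → Dec 22, 1786: 30 days (November has 30).
Dec 22, 1786 → Jan 22, 1787: 31 days (December has 31).
Jan 22, 1787 → Feb 22, 1787: 31 days (January has 31).
Feb 22, 1787 → Feb 28, 1787: 6 days.
Total: 3173 days.

3173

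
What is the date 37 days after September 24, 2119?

Sep has 30 days: +7 → Oct 1, 2119 (30 left).
+30 → Oct 31, 2119.

October 31, 2119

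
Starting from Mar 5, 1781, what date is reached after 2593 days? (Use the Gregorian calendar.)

+365 (one year) → Mar 5, 1782 (2228 left).
+365 (one year) → Mar 5, 1783 (1863 left).
+366 (one year; includes Feb 29, 1784) → Mar 5, 1784 (1497 left).
+365 (one year) → Mar 5, 1785 (1132 left).
+365 (one year) → Mar 5, 1786 (767 left).
+365 (one year) → Mar 5, 1787 (402 left).
+366 (one year; includes Feb 29, 1788) → Mar 5, 1788 (36 left).
Mar has 31 days: +27 → Apr 1, 1788 (9 left).
+9 → Apr 10, 1788.

April 10, 1788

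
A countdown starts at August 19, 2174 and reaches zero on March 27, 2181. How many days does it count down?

Aug 19, 2174 → Aug 19, 2175: 365 days.
Aug 19, 2175 → Aug 19, 2176: 366 days (Feb 29, 2176 is in that span).
Aug 19, 2176 → Aug 19, 2177: 365 days.
Aug 19, 2177 → Aug 19, 2178: 365 days.
Aug 19, 2178 → Aug 19, 2179: 365 days.
Aug 19, 2179 → Aug 19, 2180: 366 days (Feb 29, 2180 is in that span).
Aug 19, 2180 → Sep 19, 2180: 31 days (August has 31).
Sep 19, 2180 → Oct 19, 2180: 30 days (September has 30).
Oct 19, 2180 → Nov 19, 2180: 31 days (October has 31).
Nov 19, 2180 → Dec 19, 2180: 30 days (November has 30).
Dec 19, 2180 → Jan 19, 2181: 31 days (December has 31).
Jan 19, 2181 → Feb 19, 2181: 31 days (January has 31).
Feb 19, 2181 → Mar 19, 2181: 28 days (February has 28).
Mar 19, 2181 → Mar 27, 2181: 8 days.
Total: 2412 days.

2412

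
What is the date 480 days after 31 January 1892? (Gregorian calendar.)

+366 (one year; includes Feb 29, 1892) → Jan 31, 1893 (114 left).
Jan has 31 days: +1 → Feb 1, 1893 (113 left).
Feb has 28 days: +28 → Mar 1, 1893 (85 left).
Mar has 31 days: +31 → Apr 1, 1893 (54 left).
Apr has 30 days: +30 → May 1, 1893 (24 left).
+24 → May 25, 1893.

May 25, 1893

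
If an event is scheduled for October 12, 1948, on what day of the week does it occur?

Tuesday

Doomsday rule: the anchor day for the 1900s is Wednesday. For year 48: 48÷12 = 4 r 0, and 0÷4 = 0, so 4+0+0 = 4.
Wednesday + 4 ≡ Sunday — that's 1948's doomsday.
In October the doomsday date is Oct 10.
Oct 12 is 2 days after Oct 10; 2 mod 7 = 2, so Sunday + 2 = Tuesday.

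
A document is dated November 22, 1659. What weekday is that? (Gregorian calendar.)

Doomsday rule: the anchor day for the 1600s is Tuesday. For year 59: 59÷12 = 4 r 11, and 11÷4 = 2, so 4+11+2 = 17.
Tuesday + 17 ≡ Friday — that's 1659's doomsday.
In November the doomsday date is Nov 7.
Nov 22 is 15 days after Nov 7; 15 mod 7 = 1, so Friday + 1 = Saturday.

Saturday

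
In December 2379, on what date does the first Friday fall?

December 1, 2379 is a Saturday.
The first Friday is therefore December 7 (6 days later).

December 7, 2379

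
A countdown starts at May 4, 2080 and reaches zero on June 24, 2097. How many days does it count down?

6260

May 4, 2080 → May 4, 2081: 365 days.
May 4, 2081 → May 4, 2082: 365 days.
May 4, 2082 → May 4, 2083: 365 days.
May 4, 2083 → May 4, 2084: 366 days (Feb 29, 2084 is in that span).
May 4, 2084 → May 4, 2085: 365 days.
May 4, 2085 → May 4, 2086: 365 days.
May 4, 2086 → May 4, 2087: 365 days.
May 4, 2087 → May 4, 2088: 366 days (Feb 29, 2088 is in that span).
May 4, 2088 → May 4, 2089: 365 days.
May 4, 2089 → May 4, 2090: 365 days.
May 4, 2090 → May 4, 2091: 365 days.
May 4, 2091 → May 4, 2092: 366 days (Feb 29, 2092 is in that span).
May 4, 2092 → May 4, 2093: 365 days.
May 4, 2093 → May 4, 2094: 365 days.
May 4, 2094 → May 4, 2095: 365 days.
May 4, 2095 → May 4, 2096: 366 days (Feb 29, 2096 is in that span).
May 4, 2096 → May 4, 2097: 365 days.
May 4, 2097 → Jun 4, 2097: 31 days (May has 31).
Jun 4, 2097 → Jun 24, 2097: 20 days.
Total: 6260 days.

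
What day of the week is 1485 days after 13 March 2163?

First find the weekday of Mar 13, 2163. Doomsday rule: the anchor day for the 2100s is Sunday. For year 63: 63÷12 = 5 r 3, and 3÷4 = 0, so 5+3+0 = 8.
Sunday + 8 ≡ Monday — that's 2163's doomsday.
In March the doomsday date is Mar 14.
Mar 13 is 1 day before Mar 14; 1 mod 7 = 1, so Monday − 1 = Sunday.
1485 mod 7 = 1, so 1485 days after a Sunday is Sunday + 1 = Monday.

Monday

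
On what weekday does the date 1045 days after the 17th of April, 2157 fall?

Apr 17, 2157 is a Sunday.
1045 mod 7 = 2, so 1045 days after a Sunday is Sunday + 2 = Tuesday.

Tuesday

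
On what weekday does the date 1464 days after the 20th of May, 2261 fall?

May 20, 2261 is a Monday.
1464 mod 7 = 1, so 1464 days after a Monday is Monday + 1 = Tuesday.

Tuesday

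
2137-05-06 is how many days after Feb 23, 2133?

Feb 23, 2133 → Feb 23, 2134: 365 days.
Feb 23, 2134 → Feb 23, 2135: 365 days.
Feb 23, 2135 → Feb 23, 2136: 365 days.
Feb 23, 2136 → Feb 23, 2137: 366 days (Feb 29, 2136 is in that span).
Feb 23, 2137 → Mar 23, 2137: 28 days (February has 28).
Mar 23, 2137 → Apr 23, 2137: 31 days (March has 31).
Apr 23, 2137 → May 6, 2137: 13 days.
Total: 1533 days.

1533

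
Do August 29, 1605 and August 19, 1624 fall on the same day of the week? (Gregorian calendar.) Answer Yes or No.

Yes

From Aug 29, 1605 to Aug 19, 1624 is 6930 days.
6930 mod 7 = 0, so they are the same weekday.
(Aug 29, 1605 is a Monday; Aug 19, 1624 is a Monday.)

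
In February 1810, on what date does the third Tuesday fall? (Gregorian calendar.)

February 20, 1810

February 1, 1810 is a Thursday.
The first Tuesday is therefore February 6 (5 days later).
The third Tuesday is 6 + 2×7 = February 20.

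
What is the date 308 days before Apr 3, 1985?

May 30, 1984

−3 → Mar 31, 1985 (end of Mar, 31 days; 305 left).
−31 → Feb 28, 1985 (end of Feb, 28 days; 274 left).
−28 → Jan 31, 1985 (end of Jan, 31 days; 246 left).
−31 → Dec 31, 1984 (end of Dec, 31 days; 215 left).
−31 → Nov 30, 1984 (end of Nov, 30 days; 184 left).
−30 → Oct 31, 1984 (end of Oct, 31 days; 154 left).
−31 → Sep 30, 1984 (end of Sep, 30 days; 123 left).
−30 → Aug 31, 1984 (end of Aug, 31 days; 93 left).
−31 → Jul 31, 1984 (end of Jul, 31 days; 62 left).
−31 → Jun 30, 1984 (end of Jun, 30 days; 31 left).
−30 → May 31, 1984 (end of May, 31 days; 1 left).
−1 → May 30, 1984.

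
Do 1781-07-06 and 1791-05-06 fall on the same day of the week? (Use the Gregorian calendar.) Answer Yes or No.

From Jul 6, 1781 to May 6, 1791 is 3591 days.
3591 mod 7 = 0, so they are the same weekday.
(Jul 6, 1781 is a Friday; May 6, 1791 is a Friday.)

Yes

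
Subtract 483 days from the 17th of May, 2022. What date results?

January 19, 2021

−365 (one year) → May 17, 2021 (118 left).
−17 → Apr 30, 2021 (end of Apr, 30 days; 101 left).
−30 → Mar 31, 2021 (end of Mar, 31 days; 71 left).
−31 → Feb 28, 2021 (end of Feb, 28 days; 40 left).
−28 → Jan 31, 2021 (end of Jan, 31 days; 12 left).
−12 → Jan 19, 2021.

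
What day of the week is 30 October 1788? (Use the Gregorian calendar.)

Doomsday rule: the anchor day for the 1700s is Sunday. For year 88: 88÷12 = 7 r 4, and 4÷4 = 1, so 7+4+1 = 12.
Sunday + 12 ≡ Friday — that's 1788's doomsday.
In October the doomsday date is Oct 10.
Oct 30 is 20 days after Oct 10; 20 mod 7 = 6, so Friday + 6 = Thursday.

Thursday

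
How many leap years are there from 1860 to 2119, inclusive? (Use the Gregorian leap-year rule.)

Multiples of 4 in [1860,2119]: 65.
Of those, multiples of 100: 3 (not leap unless ÷400).
Multiples of 400: 1.
Leap years = 65 − 3 + 1 = 63.

63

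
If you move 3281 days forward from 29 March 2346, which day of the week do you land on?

Wednesday

First find the weekday of Mar 29, 2346. Doomsday rule: the anchor day for the 2300s is Wednesday. For year 46: 46÷12 = 3 r 10, and 10÷4 = 2, so 3+10+2 = 15.
Wednesday + 15 ≡ Thursday — that's 2346's doomsday.
In March the doomsday date is Mar 14.
Mar 29 is 15 days after Mar 14; 15 mod 7 = 1, so Thursday + 1 = Friday.
3281 mod 7 = 5, so 3281 days after a Friday is Friday + 5 = Wednesday.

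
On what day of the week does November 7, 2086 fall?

Thursday

Doomsday rule: the anchor day for the 2000s is Tuesday. For year 86: 86÷12 = 7 r 2, and 2÷4 = 0, so 7+2+0 = 9.
Tuesday + 9 ≡ Thursday — that's 2086's doomsday.
In November the doomsday date is Nov 7.
Nov 7 is the doomsday itself: Thursday.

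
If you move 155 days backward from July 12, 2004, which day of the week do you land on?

First find the weekday of Jul 12, 2004. Doomsday rule: the anchor day for the 2000s is Tuesday. For year 04: 4÷12 = 0 r 4, and 4÷4 = 1, so 0+4+1 = 5.
Tuesday + 5 ≡ Sunday — that's 2004's doomsday.
In July the doomsday date is Jul 11.
Jul 12 is 1 day after Jul 11; 1 mod 7 = 1, so Sunday + 1 = Monday.
155 mod 7 = 1, so 155 days before a Monday is Monday − 1 = Sunday.

Sunday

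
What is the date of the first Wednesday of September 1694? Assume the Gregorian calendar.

September 1, 1694 is a Wednesday.
The first Wednesday is therefore September 1 (same day).

September 1, 1694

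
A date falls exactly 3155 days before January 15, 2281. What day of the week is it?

First find the weekday of Jan 15, 2281. Doomsday rule: the anchor day for the 2200s is Friday. For year 81: 81÷12 = 6 r 9, and 9÷4 = 2, so 6+9+2 = 17.
Friday + 17 ≡ Monday — that's 2281's doomsday.
In January the doomsday date is Jan 3 (2281 is not a leap year).
Jan 15 is 12 days after Jan 3; 12 mod 7 = 5, so Monday + 5 = Saturday.
3155 mod 7 = 5, so 3155 days before a Saturday is Saturday − 5 = Monday.

Monday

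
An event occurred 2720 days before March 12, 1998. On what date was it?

September 30, 1990

−365 (one year) → Mar 12, 1997 (2355 left).
−365 (one year) → Mar 12, 1996 (1990 left).
−366 (one year; includes Feb 29, 1996) → Mar 12, 1995 (1624 left).
−365 (one year) → Mar 12, 1994 (1259 left).
−365 (one year) → Mar 12, 1993 (894 left).
−365 (one year) → Mar 12, 1992 (529 left).
−366 (one year; includes Feb 29, 1992) → Mar 12, 1991 (163 left).
−12 → Feb 28, 1991 (end of Feb, 28 days; 151 left).
−28 → Jan 31, 1991 (end of Jan, 31 days; 123 left).
−31 → Dec 31, 1990 (end of Dec, 31 days; 92 left).
−31 → Nov 30, 1990 (end of Nov, 30 days; 61 left).
−30 → Oct 31, 1990 (end of Oct, 31 days; 31 left).
−31 → Sep 30, 1990 (end of Sep, 30 days; 0 left).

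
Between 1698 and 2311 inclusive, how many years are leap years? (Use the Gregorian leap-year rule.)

147

Multiples of 4 in [1698,2311]: 153.
Of those, multiples of 100: 7 (not leap unless ÷400).
Multiples of 400: 1.
Leap years = 153 − 7 + 1 = 147.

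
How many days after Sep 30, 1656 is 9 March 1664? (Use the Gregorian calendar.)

2717

Sep 30, 1656 → Sep 30, 1657: 365 days.
Sep 30, 1657 → Sep 30, 1658: 365 days.
Sep 30, 1658 → Sep 30, 1659: 365 days.
Sep 30, 1659 → Sep 30, 1660: 366 days (Feb 29, 1660 is in that span).
Sep 30, 1660 → Sep 30, 1661: 365 days.
Sep 30, 1661 → Sep 30, 1662: 365 days.
Sep 30, 1662 → Sep 30, 1663: 365 days.
Sep 30, 1663 → Oct 30, 1663: 30 days (September has 30).
Oct 30, 1663 → Nov 30, 1663: 31 days (October has 31).
Nov 30, 1663 → Dec 30, 1663: 30 days (November has 30).
Dec 30, 1663 → Jan 30, 1664: 31 days (December has 31).
Jan 30, 1664 → Feb 29, 1664: 30 days (January has 31).
Feb 29, 1664 → Mar 9, 1664: 9 days.
Total: 2717 days.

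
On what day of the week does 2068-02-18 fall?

Saturday

Doomsday rule: the anchor day for the 2000s is Tuesday. For year 68: 68÷12 = 5 r 8, and 8÷4 = 2, so 5+8+2 = 15.
Tuesday + 15 ≡ Wednesday — that's 2068's doomsday.
In February the doomsday date is Feb 29 (2068 is a leap year (divisible by 4)).
Feb 18 is 11 days before Feb 29; 11 mod 7 = 4, so Wednesday − 4 = Saturday.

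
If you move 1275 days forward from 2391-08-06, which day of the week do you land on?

Wednesday

Aug 6, 2391 is a Tuesday.
1275 mod 7 = 1, so 1275 days after a Tuesday is Tuesday + 1 = Wednesday.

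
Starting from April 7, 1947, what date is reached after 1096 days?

+366 (one year; includes Feb 29, 1948) → Apr 7, 1948 (730 left).
+365 (one year) → Apr 7, 1949 (365 left).
Apr has 30 days: +24 → May 1, 1949 (341 left).
May has 31 days: +31 → Jun 1, 1949 (310 left).
Jun has 30 days: +30 → Jul 1, 1949 (280 left).
Jul has 31 days: +31 → Aug 1, 1949 (249 left).
Aug has 31 days: +31 → Sep 1, 1949 (218 left).
Sep has 30 days: +30 → Oct 1, 1949 (188 left).
Oct has 31 days: +31 → Nov 1, 1949 (157 left).
Nov has 30 days: +30 → Dec 1, 1949 (127 left).
Dec has 31 days: +31 → Jan 1, 1950 (96 left).
Jan has 31 days: +31 → Feb 1, 1950 (65 left).
Feb has 28 days: +28 → Mar 1, 1950 (37 left).
Mar has 31 days: +31 → Apr 1, 1950 (6 left).
+6 → Apr 7, 1950.

April 7, 1950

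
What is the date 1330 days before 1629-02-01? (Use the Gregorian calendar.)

June 12, 1625

−366 (one year; includes Feb 29, 1628) → Feb 1, 1628 (964 left).
−365 (one year) → Feb 1, 1627 (599 left).
−365 (one year) → Feb 1, 1626 (234 left).
−1 → Jan 31, 1626 (end of Jan, 31 days; 233 left).
−31 → Dec 31, 1625 (end of Dec, 31 days; 202 left).
−31 → Nov 30, 1625 (end of Nov, 30 days; 171 left).
−30 → Oct 31, 1625 (end of Oct, 31 days; 141 left).
−31 → Sep 30, 1625 (end of Sep, 30 days; 110 left).
−30 → Aug 31, 1625 (end of Aug, 31 days; 80 left).
−31 → Jul 31, 1625 (end of Jul, 31 days; 49 left).
−31 → Jun 30, 1625 (end of Jun, 30 days; 18 left).
−18 → Jun 12, 1625.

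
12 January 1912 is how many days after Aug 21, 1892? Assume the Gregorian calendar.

Aug 21, 1892 → Aug 21, 1893: 365 days.
Aug 21, 1893 → Aug 21, 1894: 365 days.
Aug 21, 1894 → Aug 21, 1895: 365 days.
Aug 21, 1895 → Aug 21, 1896: 366 days (Feb 29, 1896 is in that span).
Aug 21, 1896 → Aug 21, 1897: 365 days.
Aug 21, 1897 → Aug 21, 1898: 365 days.
Aug 21, 1898 → Aug 21, 1899: 365 days.
Aug 21, 1899 → Aug 21, 1900: 365 days.
Aug 21, 1900 → Aug 21, 1901: 365 days.
Aug 21, 1901 → Aug 21, 1902: 365 days.
Aug 21, 1902 → Aug 21, 1903: 365 days.
Aug 21, 1903 → Aug 21, 1904: 366 days (Feb 29, 1904 is in that span).
Aug 21, 1904 → Aug 21, 1905: 365 days.
Aug 21, 1905 → Aug 21, 1906: 365 days.
Aug 21, 1906 → Aug 21, 1907: 365 days.
Aug 21, 1907 → Aug 21, 1908: 366 days (Feb 29, 1908 is in that span).
Aug 21, 1908 → Aug 21, 1909: 365 days.
Aug 21, 1909 → Aug 21, 1910: 365 days.
Aug 21, 1910 → Aug 21, 1911: 365 days.
Aug 21, 1911 → Sep 21, 1911: 31 days (August has 31).
Sep 21, 1911 → Oct 21, 1911: 30 days (September has 30).
Oct 21, 1911 → Nov 21, 1911: 31 days (October has 31).
Nov 21, 1911 → Dec 21, 1911: 30 days (November has 30).
Dec 21, 1911 → Jan 12, 1912: 22 days.
Total: 7082 days.

7082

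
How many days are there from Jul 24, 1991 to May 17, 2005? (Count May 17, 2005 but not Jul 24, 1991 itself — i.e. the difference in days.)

5046

Jul 24, 1991 → Jul 24, 1992: 366 days (Feb 29, 1992 is in that span).
Jul 24, 1992 → Jul 24, 1993: 365 days.
Jul 24, 1993 → Jul 24, 1994: 365 days.
Jul 24, 1994 → Jul 24, 1995: 365 days.
Jul 24, 1995 → Jul 24, 1996: 366 days (Feb 29, 1996 is in that span).
Jul 24, 1996 → Jul 24, 1997: 365 days.
Jul 24, 1997 → Jul 24, 1998: 365 days.
Jul 24, 1998 → Jul 24, 1999: 365 days.
Jul 24, 1999 → Jul 24, 2000: 366 days (Feb 29, 2000 is in that span).
Jul 24, 2000 → Jul 24, 2001: 365 days.
Jul 24, 2001 → Jul 24, 2002: 365 days.
Jul 24, 2002 → Jul 24, 2003: 365 days.
Jul 24, 2003 → Jul 24, 2004: 366 days (Feb 29, 2004 is in that span).
Jul 24, 2004 → Aug 24, 2004: 31 days (July has 31).
Aug 24, 2004 → Sep 24, 2004: 31 days (August has 31).
Sep 24, 2004 → Oct 24, 2004: 30 days (September has 30).
Oct 24, 2004 → Nov 24, 2004: 31 days (October has 31).
Nov 24, 2004 → Dec 24, 2004: 30 days (November has 30).
Dec 24, 2004 → Jan 24, 2005: 31 days (December has 31).
Jan 24, 2005 → Feb 24, 2005: 31 days (January has 31).
Feb 24, 2005 → Mar 24, 2005: 28 days (February has 28).
Mar 24, 2005 → Apr 24, 2005: 31 days (March has 31).
Apr 24, 2005 → May 17, 2005: 23 days.
Total: 5046 days.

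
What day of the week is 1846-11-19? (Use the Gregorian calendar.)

Doomsday rule: the anchor day for the 1800s is Friday. For year 46: 46÷12 = 3 r 10, and 10÷4 = 2, so 3+10+2 = 15.
Friday + 15 ≡ Saturday — that's 1846's doomsday.
In November the doomsday date is Nov 7.
Nov 19 is 12 days after Nov 7; 12 mod 7 = 5, so Saturday + 5 = Thursday.

Thursday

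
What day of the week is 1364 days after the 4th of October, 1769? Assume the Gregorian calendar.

Tuesday

First find the weekday of Oct 4, 1769. Doomsday rule: the anchor day for the 1700s is Sunday. For year 69: 69÷12 = 5 r 9, and 9÷4 = 2, so 5+9+2 = 16.
Sunday + 16 ≡ Tuesday — that's 1769's doomsday.
In October the doomsday date is Oct 10.
Oct 4 is 6 days before Oct 10; 6 mod 7 = 6, so Tuesday − 6 = Wednesday.
1364 mod 7 = 6, so 1364 days after a Wednesday is Wednesday + 6 = Tuesday.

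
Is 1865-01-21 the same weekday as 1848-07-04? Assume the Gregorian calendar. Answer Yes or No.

From Jul 4, 1848 to Jan 21, 1865 is 6045 days.
6045 mod 7 = 4, so they are different weekdays.
(Jul 4, 1848 is a Tuesday; Jan 21, 1865 is a Saturday.)

No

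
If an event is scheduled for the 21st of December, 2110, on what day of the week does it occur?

January 1, 2110 is a Wednesday.
Jan 1, 2110 → Feb 1, 2110: 31 days (January has 31).
Feb 1, 2110 → Mar 1, 2110: 28 days (February has 28).
Mar 1, 2110 → Apr 1, 2110: 31 days (March has 31).
Apr 1, 2110 → May 1, 2110: 30 days (April has 30).
May 1, 2110 → Jun 1, 2110: 31 days (May has 31).
Jun 1, 2110 → Jul 1, 2110: 30 days (June has 30).
Jul 1, 2110 → Aug 1, 2110: 31 days (July has 31).
Aug 1, 2110 → Sep 1, 2110: 31 days (August has 31).
Sep 1, 2110 → Oct 1, 2110: 30 days (September has 30).
Oct 1, 2110 → Nov 1, 2110: 31 days (October has 31).
Nov 1, 2110 → Dec 1, 2110: 30 days (November has 30).
Dec 1, 2110 → Dec 21, 2110: 20 days.
Total: 354 days.
354 mod 7 = 4, so Wednesday + 4 = Sunday.

Sunday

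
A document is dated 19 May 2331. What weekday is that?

Doomsday rule: the anchor day for the 2300s is Wednesday. For year 31: 31÷12 = 2 r 7, and 7÷4 = 1, so 2+7+1 = 10.
Wednesday + 10 ≡ Saturday — that's 2331's doomsday.
In May the doomsday date is May 9.
May 19 is 10 days after May 9; 10 mod 7 = 3, so Saturday + 3 = Tuesday.

Tuesday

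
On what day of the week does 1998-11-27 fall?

Friday

January 1, 1998 is a Thursday.
Jan 1, 1998 → Feb 1, 1998: 31 days (January has 31).
Feb 1, 1998 → Mar 1, 1998: 28 days (February has 28).
Mar 1, 1998 → Apr 1, 1998: 31 days (March has 31).
Apr 1, 1998 → May 1, 1998: 30 days (April has 30).
May 1, 1998 → Jun 1, 1998: 31 days (May has 31).
Jun 1, 1998 → Jul 1, 1998: 30 days (June has 30).
Jul 1, 1998 → Aug 1, 1998: 31 days (July has 31).
Aug 1, 1998 → Sep 1, 1998: 31 days (August has 31).
Sep 1, 1998 → Oct 1, 1998: 30 days (September has 30).
Oct 1, 1998 → Nov 1, 1998: 31 days (October has 31).
Nov 1, 1998 → Nov 27, 1998: 26 days.
Total: 330 days.
330 mod 7 = 1, so Thursday + 1 = Friday.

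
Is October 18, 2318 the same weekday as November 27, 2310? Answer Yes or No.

No

From Nov 27, 2310 to Oct 18, 2318 is 2882 days.
2882 mod 7 = 5, so they are different weekdays.
(Nov 27, 2310 is a Sunday; Oct 18, 2318 is a Friday.)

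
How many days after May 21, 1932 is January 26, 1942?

3537

May 21, 1932 → May 21, 1933: 365 days.
May 21, 1933 → May 21, 1934: 365 days.
May 21, 1934 → May 21, 1935: 365 days.
May 21, 1935 → May 21, 1936: 366 days (Feb 29, 1936 is in that span).
May 21, 1936 → May 21, 1937: 365 days.
May 21, 1937 → May 21, 1938: 365 days.
May 21, 1938 → May 21, 1939: 365 days.
May 21, 1939 → May 21, 1940: 366 days (Feb 29, 1940 is in that span).
May 21, 1940 → May 21, 1941: 365 days.
May 21, 1941 → Jun 21, 1941: 31 days (May has 31).
Jun 21, 1941 → Jul 21, 1941: 30 days (June has 30).
Jul 21, 1941 → Aug 21, 1941: 31 days (July has 31).
Aug 21, 1941 → Sep 21, 1941: 31 days (August has 31).
Sep 21, 1941 → Oct 21, 1941: 30 days (September has 30).
Oct 21, 1941 → Nov 21, 1941: 31 days (October has 31).
Nov 21, 1941 → Dec 21, 1941: 30 days (November has 30).
Dec 21, 1941 → Jan 21, 1942: 31 days (December has 31).
Jan 21, 1942 → Jan 26, 1942: 5 days.
Total: 3537 days.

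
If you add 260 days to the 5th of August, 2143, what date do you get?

Aug has 31 days: +27 → Sep 1, 2143 (233 left).
Sep has 30 days: +30 → Oct 1, 2143 (203 left).
Oct has 31 days: +31 → Nov 1, 2143 (172 left).
Nov has 30 days: +30 → Dec 1, 2143 (142 left).
Dec has 31 days: +31 → Jan 1, 2144 (111 left).
Jan has 31 days: +31 → Feb 1, 2144 (80 left).
Feb has 29 days: +29 → Mar 1, 2144 (51 left).
Mar has 31 days: +31 → Apr 1, 2144 (20 left).
+20 → Apr 21, 2144.

April 21, 2144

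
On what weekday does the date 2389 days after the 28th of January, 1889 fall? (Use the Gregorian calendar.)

Wednesday

Jan 28, 1889 is a Monday.
2389 mod 7 = 2, so 2389 days after a Monday is Monday + 2 = Wednesday.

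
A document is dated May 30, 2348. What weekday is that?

Doomsday rule: the anchor day for the 2300s is Wednesday. For year 48: 48÷12 = 4 r 0, and 0÷4 = 0, so 4+0+0 = 4.
Wednesday + 4 ≡ Sunday — that's 2348's doomsday.
In May the doomsday date is May 9.
May 30 is 21 days after May 9; 21 mod 7 = 0, so Sunday + 0 = Sunday.

Sunday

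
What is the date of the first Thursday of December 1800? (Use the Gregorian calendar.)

December 4, 1800

December 1, 1800 is a Monday.
The first Thursday is therefore December 4 (3 days later).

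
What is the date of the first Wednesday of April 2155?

April 2, 2155

April 1, 2155 is a Tuesday.
The first Wednesday is therefore April 2 (1 days later).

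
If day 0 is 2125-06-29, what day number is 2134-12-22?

Jun 29, 2125 → Jun 29, 2126: 365 days.
Jun 29, 2126 → Jun 29, 2127: 365 days.
Jun 29, 2127 → Jun 29, 2128: 366 days (Feb 29, 2128 is in that span).
Jun 29, 2128 → Jun 29, 2129: 365 days.
Jun 29, 2129 → Jun 29, 2130: 365 days.
Jun 29, 2130 → Jun 29, 2131: 365 days.
Jun 29, 2131 → Jun 29, 2132: 366 days (Feb 29, 2132 is in that span).
Jun 29, 2132 → Jun 29, 2133: 365 days.
Jun 29, 2133 → Jun 29, 2134: 365 days.
Jun 29, 2134 → Jul 29, 2134: 30 days (June has 30).
Jul 29, 2134 → Aug 29, 2134: 31 days (July has 31).
Aug 29, 2134 → Sep 29, 2134: 31 days (August has 31).
Sep 29, 2134 → Oct 29, 2134: 30 days (September has 30).
Oct 29, 2134 → Nov 29, 2134: 31 days (October has 31).
Nov 29, 2134 → Dec 22, 2134: 23 days.
Total: 3463 days.

3463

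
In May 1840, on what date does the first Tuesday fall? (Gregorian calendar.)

May 5, 1840

May 1, 1840 is a Friday.
The first Tuesday is therefore May 5 (4 days later).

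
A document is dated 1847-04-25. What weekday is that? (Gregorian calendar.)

Sunday

Doomsday rule: the anchor day for the 1800s is Friday. For year 47: 47÷12 = 3 r 11, and 11÷4 = 2, so 3+11+2 = 16.
Friday + 16 ≡ Sunday — that's 1847's doomsday.
In April the doomsday date is Apr 4.
Apr 25 is 21 days after Apr 4; 21 mod 7 = 0, so Sunday + 0 = Sunday.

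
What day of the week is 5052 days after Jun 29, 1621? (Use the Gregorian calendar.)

Jun 29, 1621 is a Tuesday.
5052 mod 7 = 5, so 5052 days after a Tuesday is Tuesday + 5 = Sunday.

Sunday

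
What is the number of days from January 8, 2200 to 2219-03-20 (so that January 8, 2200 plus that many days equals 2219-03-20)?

7010

Jan 8, 2200 → Jan 8, 2201: 365 days.
Jan 8, 2201 → Jan 8, 2202: 365 days.
Jan 8, 2202 → Jan 8, 2203: 365 days.
Jan 8, 2203 → Jan 8, 2204: 365 days.
Jan 8, 2204 → Jan 8, 2205: 366 days (Feb 29, 2204 is in that span).
Jan 8, 2205 → Jan 8, 2206: 365 days.
Jan 8, 2206 → Jan 8, 2207: 365 days.
Jan 8, 2207 → Jan 8, 2208: 365 days.
Jan 8, 2208 → Jan 8, 2209: 366 days (Feb 29, 2208 is in that span).
Jan 8, 2209 → Jan 8, 2210: 365 days.
Jan 8, 2210 → Jan 8, 2211: 365 days.
Jan 8, 2211 → Jan 8, 2212: 365 days.
Jan 8, 2212 → Jan 8, 2213: 366 days (Feb 29, 2212 is in that span).
Jan 8, 2213 → Jan 8, 2214: 365 days.
Jan 8, 2214 → Jan 8, 2215: 365 days.
Jan 8, 2215 → Jan 8, 2216: 365 days.
Jan 8, 2216 → Jan 8, 2217: 366 days (Feb 29, 2216 is in that span).
Jan 8, 2217 → Jan 8, 2218: 365 days.
Jan 8, 2218 → Jan 8, 2219: 365 days.
Jan 8, 2219 → Feb 8, 2219: 31 days (January has 31).
Feb 8, 2219 → Mar 8, 2219: 28 days (February has 28).
Mar 8, 2219 → Mar 20, 2219: 12 days.
Total: 7010 days.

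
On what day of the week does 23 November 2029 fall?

Friday

January 1, 2029 is a Monday.
Jan 1, 2029 → Feb 1, 2029: 31 days (January has 31).
Feb 1, 2029 → Mar 1, 2029: 28 days (February has 28).
Mar 1, 2029 → Apr 1, 2029: 31 days (March has 31).
Apr 1, 2029 → May 1, 2029: 30 days (April has 30).
May 1, 2029 → Jun 1, 2029: 31 days (May has 31).
Jun 1, 2029 → Jul 1, 2029: 30 days (June has 30).
Jul 1, 2029 → Aug 1, 2029: 31 days (July has 31).
Aug 1, 2029 → Sep 1, 2029: 31 days (August has 31).
Sep 1, 2029 → Oct 1, 2029: 30 days (September has 30).
Oct 1, 2029 → Nov 1, 2029: 31 days (October has 31).
Nov 1, 2029 → Nov 23, 2029: 22 days.
Total: 326 days.
326 mod 7 = 4, so Monday + 4 = Friday.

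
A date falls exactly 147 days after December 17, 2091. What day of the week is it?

First find the weekday of Dec 17, 2091. Doomsday rule: the anchor day for the 2000s is Tuesday. For year 91: 91÷12 = 7 r 7, and 7÷4 = 1, so 7+7+1 = 15.
Tuesday + 15 ≡ Wednesday — that's 2091's doomsday.
In December the doomsday date is Dec 12.
Dec 17 is 5 days after Dec 12; 5 mod 7 = 5, so Wednesday + 5 = Monday.
147 mod 7 = 0, so 147 days after a Monday is Monday + 0 = Monday.

Monday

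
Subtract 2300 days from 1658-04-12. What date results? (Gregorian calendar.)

−365 (one year) → Apr 12, 1657 (1935 left).
−365 (one year) → Apr 12, 1656 (1570 left).
−366 (one year; includes Feb 29, 1656) → Apr 12, 1655 (1204 left).
−365 (one year) → Apr 12, 1654 (839 left).
−365 (one year) → Apr 12, 1653 (474 left).
−365 (one year) → Apr 12, 1652 (109 left).
−12 → Mar 31, 1652 (end of Mar, 31 days; 97 left).
−31 → Feb 29, 1652 (end of Feb, 29 days; 66 left).
−29 → Jan 31, 1652 (end of Jan, 31 days; 37 left).
−31 → Dec 31, 1651 (end of Dec, 31 days; 6 left).
−6 → Dec 25, 1651.

December 25, 1651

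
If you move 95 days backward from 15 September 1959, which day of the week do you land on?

Friday

Sep 15, 1959 is a Tuesday.
95 mod 7 = 4, so 95 days before a Tuesday is Tuesday − 4 = Friday.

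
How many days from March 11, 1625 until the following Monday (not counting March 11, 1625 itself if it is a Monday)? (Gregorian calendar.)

Mar 11, 1625 is a Tuesday.
From Tuesday to the next Monday is 6 days.

6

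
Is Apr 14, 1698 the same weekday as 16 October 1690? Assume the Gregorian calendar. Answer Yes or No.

From Oct 16, 1690 to Apr 14, 1698 is 2737 days.
2737 mod 7 = 0, so they are the same weekday.
(Oct 16, 1690 is a Monday; Apr 14, 1698 is a Monday.)

Yes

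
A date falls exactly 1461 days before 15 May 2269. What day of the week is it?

Monday

First find the weekday of May 15, 2269. Doomsday rule: the anchor day for the 2200s is Friday. For year 69: 69÷12 = 5 r 9, and 9÷4 = 2, so 5+9+2 = 16.
Friday + 16 ≡ Sunday — that's 2269's doomsday.
In May the doomsday date is May 9.
May 15 is 6 days after May 9; 6 mod 7 = 6, so Sunday + 6 = Saturday.
1461 mod 7 = 5, so 1461 days before a Saturday is Saturday − 5 = Monday.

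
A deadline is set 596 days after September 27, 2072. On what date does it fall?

May 16, 2074

+365 (one year) → Sep 27, 2073 (231 left).
Sep has 30 days: +4 → Oct 1, 2073 (227 left).
Oct has 31 days: +31 → Nov 1, 2073 (196 left).
Nov has 30 days: +30 → Dec 1, 2073 (166 left).
Dec has 31 days: +31 → Jan 1, 2074 (135 left).
Jan has 31 days: +31 → Feb 1, 2074 (104 left).
Feb has 28 days: +28 → Mar 1, 2074 (76 left).
Mar has 31 days: +31 → Apr 1, 2074 (45 left).
Apr has 30 days: +30 → May 1, 2074 (15 left).
+15 → May 16, 2074.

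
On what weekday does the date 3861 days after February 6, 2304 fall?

Wednesday

First find the weekday of Feb 6, 2304. Doomsday rule: the anchor day for the 2300s is Wednesday. For year 04: 4÷12 = 0 r 4, and 4÷4 = 1, so 0+4+1 = 5.
Wednesday + 5 ≡ Monday — that's 2304's doomsday.
In February the doomsday date is Feb 29 (2304 is a leap year (divisible by 4)).
Feb 6 is 23 days before Feb 29; 23 mod 7 = 2, so Monday − 2 = Saturday.
3861 mod 7 = 4, so 3861 days after a Saturday is Saturday + 4 = Wednesday.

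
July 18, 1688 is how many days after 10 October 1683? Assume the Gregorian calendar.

1743

Oct 10, 1683 → Oct 10, 1684: 366 days (Feb 29, 1684 is in that span).
Oct 10, 1684 → Oct 10, 1685: 365 days.
Oct 10, 1685 → Oct 10, 1686: 365 days.
Oct 10, 1686 → Oct 10, 1687: 365 days.
Oct 10, 1687 → Nov 10, 1687: 31 days (October has 31).
Nov 10, 1687 → Dec 10, 1687: 30 days (November has 30).
Dec 10, 1687 → Jan 10, 1688: 31 days (December has 31).
Jan 10, 1688 → Feb 10, 1688: 31 days (January has 31).
Feb 10, 1688 → Mar 10, 1688: 29 days (February has 29).
Mar 10, 1688 → Apr 10, 1688: 31 days (March has 31).
Apr 10, 1688 → May 10, 1688: 30 days (April has 30).
May 10, 1688 → Jun 10, 1688: 31 days (May has 31).
Jun 10, 1688 → Jul 10, 1688: 30 days (June has 30).
Jul 10, 1688 → Jul 18, 1688: 8 days.
Total: 1743 days.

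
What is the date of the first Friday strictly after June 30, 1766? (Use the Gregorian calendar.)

Jun 30, 1766 is a Monday.
From Monday to the next Friday is 4 days.
Jun 30, 1766 + 4 = Jul 4, 1766.

July 4, 1766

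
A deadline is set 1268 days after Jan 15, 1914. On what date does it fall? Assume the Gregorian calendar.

July 6, 1917

+365 (one year) → Jan 15, 1915 (903 left).
+365 (one year) → Jan 15, 1916 (538 left).
+366 (one year; includes Feb 29, 1916) → Jan 15, 1917 (172 left).
Jan has 31 days: +17 → Feb 1, 1917 (155 left).
Feb has 28 days: +28 → Mar 1, 1917 (127 left).
Mar has 31 days: +31 → Apr 1, 1917 (96 left).
Apr has 30 days: +30 → May 1, 1917 (66 left).
May has 31 days: +31 → Jun 1, 1917 (35 left).
Jun has 30 days: +30 → Jul 1, 1917 (5 left).
+5 → Jul 6, 1917.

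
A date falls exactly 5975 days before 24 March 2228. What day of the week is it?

Mar 24, 2228 is a Monday.
5975 mod 7 = 4, so 5975 days before a Monday is Monday − 4 = Thursday.

Thursday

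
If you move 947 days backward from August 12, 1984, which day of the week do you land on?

Friday

First find the weekday of Aug 12, 1984. Doomsday rule: the anchor day for the 1900s is Wednesday. For year 84: 84÷12 = 7 r 0, and 0÷4 = 0, so 7+0+0 = 7.
Wednesday + 7 ≡ Wednesday — that's 1984's doomsday.
In August the doomsday date is Aug 8.
Aug 12 is 4 days after Aug 8; 4 mod 7 = 4, so Wednesday + 4 = Sunday.
947 mod 7 = 2, so 947 days before a Sunday is Sunday − 2 = Friday.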